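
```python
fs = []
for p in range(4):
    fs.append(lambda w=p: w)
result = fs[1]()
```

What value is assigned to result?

Step 1: Default argument w=p captures p's value at each iteration.
Step 2: fs[1] captured w = 1 when p was 1.
Step 3: result = 1

The answer is 1.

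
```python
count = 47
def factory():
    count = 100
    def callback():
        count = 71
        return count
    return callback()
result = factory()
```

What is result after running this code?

Step 1: Three scopes define count: global (47), factory (100), callback (71).
Step 2: callback() has its own local count = 71, which shadows both enclosing and global.
Step 3: result = 71 (local wins in LEGB)

The answer is 71.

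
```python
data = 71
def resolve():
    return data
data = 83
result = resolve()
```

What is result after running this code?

Step 1: data is first set to 71, then reassigned to 83.
Step 2: resolve() is called after the reassignment, so it looks up the current global data = 83.
Step 3: result = 83

The answer is 83.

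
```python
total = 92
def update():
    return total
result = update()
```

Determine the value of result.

Step 1: total = 92 is defined in the global scope.
Step 2: update() looks up total. No local total exists, so Python checks the global scope via LEGB rule and finds total = 92.
Step 3: result = 92

The answer is 92.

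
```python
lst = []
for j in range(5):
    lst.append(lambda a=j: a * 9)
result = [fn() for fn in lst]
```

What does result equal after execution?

Step 1: Default arg a=j captures j at each iteration.
Step 2: lst[k] has a defaulting to k, returns k * 9.
Step 3: result = [0, 9, 18, 27, 36]

The answer is [0, 9, 18, 27, 36].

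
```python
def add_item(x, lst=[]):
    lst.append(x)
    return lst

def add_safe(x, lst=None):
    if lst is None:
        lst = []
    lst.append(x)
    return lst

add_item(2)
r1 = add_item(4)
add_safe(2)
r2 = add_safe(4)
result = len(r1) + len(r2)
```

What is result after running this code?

Step 1: add_item shares mutable default: after 2 calls, lst = [2, 4], len = 2.
Step 2: add_safe creates fresh list each time: r2 = [4], len = 1.
Step 3: result = 2 + 1 = 3

The answer is 3.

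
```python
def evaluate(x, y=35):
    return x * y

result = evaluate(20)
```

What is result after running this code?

Step 1: evaluate(20) uses default y = 35.
Step 2: Returns 20 * 35 = 700.
Step 3: result = 700

The answer is 700.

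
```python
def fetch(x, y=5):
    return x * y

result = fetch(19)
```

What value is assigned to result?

Step 1: fetch(19) uses default y = 5.
Step 2: Returns 19 * 5 = 95.
Step 3: result = 95

The answer is 95.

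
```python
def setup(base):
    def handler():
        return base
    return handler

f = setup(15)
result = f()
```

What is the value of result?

Step 1: setup(15) creates closure capturing base = 15.
Step 2: f() returns the captured base = 15.
Step 3: result = 15

The answer is 15.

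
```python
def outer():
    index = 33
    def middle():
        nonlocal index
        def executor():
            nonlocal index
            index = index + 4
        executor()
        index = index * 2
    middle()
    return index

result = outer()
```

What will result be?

Step 1: index = 33.
Step 2: executor() adds 4: index = 33 + 4 = 37.
Step 3: middle() doubles: index = 37 * 2 = 74.
Step 4: result = 74

The answer is 74.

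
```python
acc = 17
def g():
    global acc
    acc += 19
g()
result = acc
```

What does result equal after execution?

Step 1: acc = 17 globally.
Step 2: g() modifies global acc: acc += 19 = 36.
Step 3: result = 36

The answer is 36.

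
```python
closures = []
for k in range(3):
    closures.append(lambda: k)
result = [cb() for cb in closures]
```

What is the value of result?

Step 1: All 3 lambdas share the same variable k.
Step 2: After the loop, k = 2.
Step 3: Each call returns 2. result = [2, 2, 2]

The answer is [2, 2, 2].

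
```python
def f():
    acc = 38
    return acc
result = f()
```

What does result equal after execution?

Step 1: f() defines acc = 38 in its local scope.
Step 2: return acc finds the local variable acc = 38.
Step 3: result = 38

The answer is 38.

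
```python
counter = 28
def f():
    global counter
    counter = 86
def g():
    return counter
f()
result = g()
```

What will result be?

Step 1: counter = 28.
Step 2: f() sets global counter = 86.
Step 3: g() reads global counter = 86. result = 86

The answer is 86.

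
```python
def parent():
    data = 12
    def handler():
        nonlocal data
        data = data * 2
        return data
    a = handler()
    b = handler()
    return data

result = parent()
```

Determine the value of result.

Step 1: data starts at 12.
Step 2: First handler(): data = 12 * 2 = 24.
Step 3: Second handler(): data = 24 * 2 = 48.
Step 4: result = 48

The answer is 48.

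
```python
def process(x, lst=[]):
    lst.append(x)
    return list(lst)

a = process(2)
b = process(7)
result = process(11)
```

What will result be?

Step 1: Default list is shared. list() creates copies for return values.
Step 2: Internal list grows: [2] -> [2, 7] -> [2, 7, 11].
Step 3: result = [2, 7, 11]

The answer is [2, 7, 11].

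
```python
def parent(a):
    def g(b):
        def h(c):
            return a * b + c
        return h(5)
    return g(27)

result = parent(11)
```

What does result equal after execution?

Step 1: a = 11, b = 27, c = 5.
Step 2: h() computes a * b + c = 11 * 27 + 5 = 302.
Step 3: result = 302

The answer is 302.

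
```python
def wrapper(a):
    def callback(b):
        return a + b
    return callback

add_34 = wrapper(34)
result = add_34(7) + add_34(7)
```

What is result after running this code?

Step 1: add_34 captures a = 34.
Step 2: add_34(7) = 34 + 7 = 41, called twice.
Step 3: result = 41 + 41 = 82

The answer is 82.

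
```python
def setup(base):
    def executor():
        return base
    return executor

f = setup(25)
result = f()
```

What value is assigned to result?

Step 1: setup(25) creates closure capturing base = 25.
Step 2: f() returns the captured base = 25.
Step 3: result = 25

The answer is 25.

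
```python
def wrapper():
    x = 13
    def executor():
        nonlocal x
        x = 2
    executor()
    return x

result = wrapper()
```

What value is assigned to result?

Step 1: wrapper() sets x = 13.
Step 2: executor() uses nonlocal to reassign x = 2.
Step 3: result = 2

The answer is 2.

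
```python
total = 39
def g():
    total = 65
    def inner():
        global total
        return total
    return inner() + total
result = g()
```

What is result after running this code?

Step 1: Global total = 39. g() shadows with local total = 65.
Step 2: inner() uses global keyword, so inner() returns global total = 39.
Step 3: g() returns 39 + 65 = 104

The answer is 104.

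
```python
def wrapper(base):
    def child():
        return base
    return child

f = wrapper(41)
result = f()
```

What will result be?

Step 1: wrapper(41) creates closure capturing base = 41.
Step 2: f() returns the captured base = 41.
Step 3: result = 41

The answer is 41.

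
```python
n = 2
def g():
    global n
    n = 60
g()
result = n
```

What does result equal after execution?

Step 1: n = 2 globally.
Step 2: g() declares global n and sets it to 60.
Step 3: After g(), global n = 60. result = 60

The answer is 60.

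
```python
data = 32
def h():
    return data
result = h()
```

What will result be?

Step 1: data = 32 is defined in the global scope.
Step 2: h() looks up data. No local data exists, so Python checks the global scope via LEGB rule and finds data = 32.
Step 3: result = 32

The answer is 32.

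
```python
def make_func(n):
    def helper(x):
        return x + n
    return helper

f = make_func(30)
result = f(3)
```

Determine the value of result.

Step 1: make_func(30) creates a closure that captures n = 30.
Step 2: f(3) calls the closure with x = 3, returning 3 + 30 = 33.
Step 3: result = 33

The answer is 33.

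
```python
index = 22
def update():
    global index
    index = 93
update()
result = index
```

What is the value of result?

Step 1: index = 22 globally.
Step 2: update() declares global index and sets it to 93.
Step 3: After update(), global index = 93. result = 93

The answer is 93.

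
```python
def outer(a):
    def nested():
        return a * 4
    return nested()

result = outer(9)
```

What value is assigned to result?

Step 1: outer(9) binds parameter a = 9.
Step 2: nested() accesses a = 9 from enclosing scope.
Step 3: result = 9 * 4 = 36

The answer is 36.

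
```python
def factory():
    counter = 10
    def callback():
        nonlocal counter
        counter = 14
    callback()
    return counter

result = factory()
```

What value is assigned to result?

Step 1: factory() sets counter = 10.
Step 2: callback() uses nonlocal to reassign counter = 14.
Step 3: result = 14

The answer is 14.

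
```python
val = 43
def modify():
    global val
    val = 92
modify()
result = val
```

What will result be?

Step 1: val = 43 globally.
Step 2: modify() declares global val and sets it to 92.
Step 3: After modify(), global val = 92. result = 92

The answer is 92.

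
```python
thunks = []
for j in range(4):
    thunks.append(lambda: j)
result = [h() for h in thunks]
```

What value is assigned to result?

Step 1: All 4 lambdas share the same variable j.
Step 2: After the loop, j = 3.
Step 3: Each call returns 3. result = [3, 3, 3, 3]

The answer is [3, 3, 3, 3].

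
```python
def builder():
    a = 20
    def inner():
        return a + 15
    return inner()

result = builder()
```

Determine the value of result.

Step 1: builder() defines a = 20.
Step 2: inner() reads a = 20 from enclosing scope, returns 20 + 15 = 35.
Step 3: result = 35

The answer is 35.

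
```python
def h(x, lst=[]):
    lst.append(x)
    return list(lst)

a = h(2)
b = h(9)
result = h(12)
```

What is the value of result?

Step 1: Default list is shared. list() creates copies for return values.
Step 2: Internal list grows: [2] -> [2, 9] -> [2, 9, 12].
Step 3: result = [2, 9, 12]

The answer is [2, 9, 12].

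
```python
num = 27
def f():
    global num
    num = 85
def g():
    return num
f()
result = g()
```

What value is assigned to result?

Step 1: num = 27.
Step 2: f() sets global num = 85.
Step 3: g() reads global num = 85. result = 85

The answer is 85.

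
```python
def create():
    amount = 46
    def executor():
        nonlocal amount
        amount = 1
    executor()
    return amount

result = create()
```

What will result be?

Step 1: create() sets amount = 46.
Step 2: executor() uses nonlocal to reassign amount = 1.
Step 3: result = 1

The answer is 1.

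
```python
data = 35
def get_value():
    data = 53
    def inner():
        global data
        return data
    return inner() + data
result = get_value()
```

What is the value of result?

Step 1: Global data = 35. get_value() shadows with local data = 53.
Step 2: inner() uses global keyword, so inner() returns global data = 35.
Step 3: get_value() returns 35 + 53 = 88

The answer is 88.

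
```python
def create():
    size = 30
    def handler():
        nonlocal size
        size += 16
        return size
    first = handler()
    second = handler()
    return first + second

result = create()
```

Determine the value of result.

Step 1: size starts at 30.
Step 2: First call: size = 30 + 16 = 46, returns 46.
Step 3: Second call: size = 46 + 16 = 62, returns 62.
Step 4: result = 46 + 62 = 108

The answer is 108.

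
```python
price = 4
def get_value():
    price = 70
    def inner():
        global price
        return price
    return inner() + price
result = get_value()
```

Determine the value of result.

Step 1: Global price = 4. get_value() shadows with local price = 70.
Step 2: inner() uses global keyword, so inner() returns global price = 4.
Step 3: get_value() returns 4 + 70 = 74

The answer is 74.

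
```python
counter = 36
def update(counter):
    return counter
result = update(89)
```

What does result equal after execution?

Step 1: Global counter = 36.
Step 2: update(89) takes parameter counter = 89, which shadows the global.
Step 3: result = 89

The answer is 89.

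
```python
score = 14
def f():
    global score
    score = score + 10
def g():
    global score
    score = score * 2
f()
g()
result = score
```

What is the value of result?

Step 1: score = 14.
Step 2: f() adds 10: score = 14 + 10 = 24.
Step 3: g() doubles: score = 24 * 2 = 48.
Step 4: result = 48

The answer is 48.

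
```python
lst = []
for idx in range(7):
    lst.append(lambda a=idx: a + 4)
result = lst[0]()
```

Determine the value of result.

Step 1: Default argument a=idx captures idx's value at definition time.
Step 2: lst[0] was defined when idx = 0, so a defaults to 0.
Step 3: result = 0 + 4 = 4 (default arg fixes the late binding issue)

The answer is 4.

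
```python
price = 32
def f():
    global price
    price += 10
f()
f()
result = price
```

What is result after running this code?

Step 1: price = 32.
Step 2: First f(): price = 32 + 10 = 42.
Step 3: Second f(): price = 42 + 10 = 52. result = 52

The answer is 52.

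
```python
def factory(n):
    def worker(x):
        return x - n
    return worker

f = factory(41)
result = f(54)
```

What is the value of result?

Step 1: factory(41) creates a closure capturing n = 41.
Step 2: f(54) computes 54 - 41 = 13.
Step 3: result = 13

The answer is 13.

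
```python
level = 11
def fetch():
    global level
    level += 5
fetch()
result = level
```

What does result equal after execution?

Step 1: level = 11 globally.
Step 2: fetch() modifies global level: level += 5 = 16.
Step 3: result = 16

The answer is 16.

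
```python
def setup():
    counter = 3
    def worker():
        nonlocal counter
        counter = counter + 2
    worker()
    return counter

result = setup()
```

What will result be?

Step 1: setup() sets counter = 3.
Step 2: worker() uses nonlocal to modify counter in setup's scope: counter = 3 + 2 = 5.
Step 3: setup() returns the modified counter = 5

The answer is 5.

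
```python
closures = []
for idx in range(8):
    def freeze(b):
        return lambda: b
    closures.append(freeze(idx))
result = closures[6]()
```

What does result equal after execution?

Step 1: freeze(idx) creates a new scope capturing b = idx at call time.
Step 2: closures[6] = freeze(6), so its lambda captures b = 6.
Step 3: result = 6 (closure factory fixes late binding)

The answer is 6.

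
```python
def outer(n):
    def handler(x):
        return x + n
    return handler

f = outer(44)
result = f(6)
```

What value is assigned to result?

Step 1: outer(44) creates a closure that captures n = 44.
Step 2: f(6) calls the closure with x = 6, returning 6 + 44 = 50.
Step 3: result = 50

The answer is 50.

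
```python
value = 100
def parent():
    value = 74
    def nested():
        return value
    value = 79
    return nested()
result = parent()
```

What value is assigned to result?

Step 1: parent() sets value = 74, then later value = 79.
Step 2: nested() is called after value is reassigned to 79. Closures capture variables by reference, not by value.
Step 3: result = 79

The answer is 79.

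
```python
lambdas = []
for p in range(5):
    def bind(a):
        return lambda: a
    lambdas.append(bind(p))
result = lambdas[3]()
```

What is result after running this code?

Step 1: bind(p) creates a new scope capturing a = p at call time.
Step 2: lambdas[3] = bind(3), so its lambda captures a = 3.
Step 3: result = 3 (closure factory fixes late binding)

The answer is 3.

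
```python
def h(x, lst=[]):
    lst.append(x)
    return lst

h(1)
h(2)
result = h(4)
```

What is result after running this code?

Step 1: Mutable default argument gotcha! The list [] is created once.
Step 2: Each call appends to the SAME list: [1], [1, 2], [1, 2, 4].
Step 3: result = [1, 2, 4]

The answer is [1, 2, 4].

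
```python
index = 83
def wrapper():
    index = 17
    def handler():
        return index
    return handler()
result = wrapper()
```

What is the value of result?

Step 1: index = 83 globally, but wrapper() defines index = 17 locally.
Step 2: handler() looks up index. Not in local scope, so checks enclosing scope (wrapper) and finds index = 17.
Step 3: result = 17

The answer is 17.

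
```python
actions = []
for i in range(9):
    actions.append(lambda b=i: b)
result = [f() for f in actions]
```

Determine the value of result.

Step 1: Default arg b=i captures i at each iteration.
Step 2: Each lambda has its own default: 0, 1, ..., 8.
Step 3: result = [0, 1, 2, 3, 4, 5, 6, 7, 8]

The answer is [0, 1, 2, 3, 4, 5, 6, 7, 8].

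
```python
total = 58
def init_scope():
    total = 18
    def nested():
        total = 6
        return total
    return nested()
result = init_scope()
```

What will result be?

Step 1: Three scopes define total: global (58), init_scope (18), nested (6).
Step 2: nested() has its own local total = 6, which shadows both enclosing and global.
Step 3: result = 6 (local wins in LEGB)

The answer is 6.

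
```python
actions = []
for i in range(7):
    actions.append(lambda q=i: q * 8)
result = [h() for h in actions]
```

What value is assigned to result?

Step 1: Default arg q=i captures i at each iteration.
Step 2: actions[k] has q defaulting to k, returns k * 8.
Step 3: result = [0, 8, 16, 24, 32, 40, 48]

The answer is [0, 8, 16, 24, 32, 40, 48].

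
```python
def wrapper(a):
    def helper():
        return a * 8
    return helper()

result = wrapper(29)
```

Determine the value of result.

Step 1: wrapper(29) binds parameter a = 29.
Step 2: helper() accesses a = 29 from enclosing scope.
Step 3: result = 29 * 8 = 232

The answer is 232.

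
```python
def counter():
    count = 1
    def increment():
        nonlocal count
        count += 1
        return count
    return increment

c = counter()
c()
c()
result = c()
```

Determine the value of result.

Step 1: counter() creates closure with count = 1.
Step 2: Each c() call increments count via nonlocal. After 3 calls: 1 + 3 = 4.
Step 3: result = 4

The answer is 4.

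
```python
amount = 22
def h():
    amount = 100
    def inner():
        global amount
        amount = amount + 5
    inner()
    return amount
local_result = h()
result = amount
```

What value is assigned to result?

Step 1: Global amount = 22. h() creates local amount = 100.
Step 2: inner() declares global amount and adds 5: global amount = 22 + 5 = 27.
Step 3: h() returns its local amount = 100 (unaffected by inner).
Step 4: result = global amount = 27

The answer is 27.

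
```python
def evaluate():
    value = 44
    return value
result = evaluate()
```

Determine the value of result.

Step 1: evaluate() defines value = 44 in its local scope.
Step 2: return value finds the local variable value = 44.
Step 3: result = 44

The answer is 44.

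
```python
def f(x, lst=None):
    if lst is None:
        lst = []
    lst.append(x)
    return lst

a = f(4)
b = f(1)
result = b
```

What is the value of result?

Step 1: None default with guard creates a NEW list each call.
Step 2: a = [4] (fresh list). b = [1] (another fresh list).
Step 3: result = [1] (this is the fix for mutable default)

The answer is [1].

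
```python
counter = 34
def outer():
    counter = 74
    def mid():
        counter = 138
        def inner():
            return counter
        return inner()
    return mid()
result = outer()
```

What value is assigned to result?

Step 1: Three levels of shadowing: global 34, outer 74, mid 138.
Step 2: inner() finds counter = 138 in enclosing mid() scope.
Step 3: result = 138

The answer is 138.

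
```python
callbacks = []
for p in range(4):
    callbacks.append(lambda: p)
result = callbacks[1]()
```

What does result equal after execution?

Step 1: The loop creates 4 lambdas, all referencing the same variable p.
Step 2: After the loop, p = 3 (final value).
Step 3: callbacks[1]() looks up p at call time and finds 3. This is the late binding gotcha. result = 3

The answer is 3.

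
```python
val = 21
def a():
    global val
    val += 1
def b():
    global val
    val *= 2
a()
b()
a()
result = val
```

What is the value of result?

Step 1: val = 21.
Step 2: a(): val = 21 + 1 = 22.
Step 3: b(): val = 22 * 2 = 44.
Step 4: a(): val = 44 + 1 = 45

The answer is 45.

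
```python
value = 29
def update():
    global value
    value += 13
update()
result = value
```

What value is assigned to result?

Step 1: value = 29 globally.
Step 2: update() modifies global value: value += 13 = 42.
Step 3: result = 42

The answer is 42.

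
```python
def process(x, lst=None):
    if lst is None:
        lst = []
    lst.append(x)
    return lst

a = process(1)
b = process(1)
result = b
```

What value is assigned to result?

Step 1: None default with guard creates a NEW list each call.
Step 2: a = [1] (fresh list). b = [1] (another fresh list).
Step 3: result = [1] (this is the fix for mutable default)

The answer is [1].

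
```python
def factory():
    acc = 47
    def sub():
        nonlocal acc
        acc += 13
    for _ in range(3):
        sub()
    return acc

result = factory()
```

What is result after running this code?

Step 1: acc = 47.
Step 2: sub() is called 3 times in a loop, each adding 13 via nonlocal.
Step 3: acc = 47 + 13 * 3 = 86

The answer is 86.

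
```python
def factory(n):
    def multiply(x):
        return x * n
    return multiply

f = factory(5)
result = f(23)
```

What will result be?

Step 1: factory(5) returns multiply closure with n = 5.
Step 2: f(23) computes 23 * 5 = 115.
Step 3: result = 115

The answer is 115.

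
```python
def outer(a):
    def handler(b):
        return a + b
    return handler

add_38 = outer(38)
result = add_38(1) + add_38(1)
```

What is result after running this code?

Step 1: add_38 captures a = 38.
Step 2: add_38(1) = 38 + 1 = 39, called twice.
Step 3: result = 39 + 39 = 78

The answer is 78.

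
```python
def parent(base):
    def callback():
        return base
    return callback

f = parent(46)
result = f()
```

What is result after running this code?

Step 1: parent(46) creates closure capturing base = 46.
Step 2: f() returns the captured base = 46.
Step 3: result = 46

The answer is 46.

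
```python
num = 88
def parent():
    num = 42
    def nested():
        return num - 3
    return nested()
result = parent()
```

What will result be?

Step 1: parent() shadows global num with num = 42.
Step 2: nested() finds num = 42 in enclosing scope, computes 42 - 3 = 39.
Step 3: result = 39

The answer is 39.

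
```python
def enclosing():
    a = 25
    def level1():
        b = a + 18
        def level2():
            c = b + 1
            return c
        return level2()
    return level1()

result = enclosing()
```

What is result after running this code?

Step 1: a = 25. b = a + 18 = 43.
Step 2: c = b + 1 = 43 + 1 = 44.
Step 3: result = 44

The answer is 44.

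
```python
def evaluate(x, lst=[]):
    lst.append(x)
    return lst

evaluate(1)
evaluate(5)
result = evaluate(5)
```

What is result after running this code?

Step 1: Mutable default argument gotcha! The list [] is created once.
Step 2: Each call appends to the SAME list: [1], [1, 5], [1, 5, 5].
Step 3: result = [1, 5, 5]

The answer is [1, 5, 5].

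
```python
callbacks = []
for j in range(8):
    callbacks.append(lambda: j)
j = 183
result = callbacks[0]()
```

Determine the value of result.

Step 1: Lambdas capture the variable j by reference, not by value.
Step 2: After the loop, j is reassigned to 183.
Step 3: callbacks[0]() looks up the current j = 183. result = 183

The answer is 183.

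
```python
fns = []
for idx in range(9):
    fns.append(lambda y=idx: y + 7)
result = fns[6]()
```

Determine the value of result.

Step 1: Default argument y=idx captures idx's value at definition time.
Step 2: fns[6] was defined when idx = 6, so y defaults to 6.
Step 3: result = 6 + 7 = 13 (default arg fixes the late binding issue)

The answer is 13.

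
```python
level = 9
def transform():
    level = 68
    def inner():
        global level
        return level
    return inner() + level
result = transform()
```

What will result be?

Step 1: Global level = 9. transform() shadows with local level = 68.
Step 2: inner() uses global keyword, so inner() returns global level = 9.
Step 3: transform() returns 9 + 68 = 77

The answer is 77.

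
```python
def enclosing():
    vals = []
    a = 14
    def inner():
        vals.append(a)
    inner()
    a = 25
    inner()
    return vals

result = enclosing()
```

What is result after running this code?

Step 1: a = 14. inner() appends current a to vals.
Step 2: First inner(): appends 14. Then a = 25.
Step 3: Second inner(): appends 25 (closure sees updated a). result = [14, 25]

The answer is [14, 25].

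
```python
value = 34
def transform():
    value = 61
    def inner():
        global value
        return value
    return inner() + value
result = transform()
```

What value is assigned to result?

Step 1: Global value = 34. transform() shadows with local value = 61.
Step 2: inner() uses global keyword, so inner() returns global value = 34.
Step 3: transform() returns 34 + 61 = 95

The answer is 95.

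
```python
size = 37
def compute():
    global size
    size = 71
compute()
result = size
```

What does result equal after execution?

Step 1: size = 37 globally.
Step 2: compute() declares global size and sets it to 71.
Step 3: After compute(), global size = 71. result = 71

The answer is 71.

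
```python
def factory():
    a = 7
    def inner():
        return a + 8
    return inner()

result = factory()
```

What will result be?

Step 1: factory() defines a = 7.
Step 2: inner() reads a = 7 from enclosing scope, returns 7 + 8 = 15.
Step 3: result = 15

The answer is 15.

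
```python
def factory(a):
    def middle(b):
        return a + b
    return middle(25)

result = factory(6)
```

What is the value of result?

Step 1: factory(6) passes a = 6.
Step 2: middle(25) has b = 25, reads a = 6 from enclosing.
Step 3: result = 6 + 25 = 31

The answer is 31.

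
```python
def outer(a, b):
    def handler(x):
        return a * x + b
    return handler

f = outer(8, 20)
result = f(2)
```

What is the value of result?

Step 1: outer(8, 20) captures a = 8, b = 20.
Step 2: f(2) computes 8 * 2 + 20 = 36.
Step 3: result = 36

The answer is 36.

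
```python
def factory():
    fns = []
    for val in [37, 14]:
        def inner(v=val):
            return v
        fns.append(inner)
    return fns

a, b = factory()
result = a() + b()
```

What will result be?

Step 1: Default argument v=val captures val at each iteration.
Step 2: a() returns 37 (captured at first iteration), b() returns 14 (captured at second).
Step 3: result = 37 + 14 = 51

The answer is 51.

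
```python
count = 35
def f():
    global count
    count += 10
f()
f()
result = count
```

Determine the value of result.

Step 1: count = 35.
Step 2: First f(): count = 35 + 10 = 45.
Step 3: Second f(): count = 45 + 10 = 55. result = 55

The answer is 55.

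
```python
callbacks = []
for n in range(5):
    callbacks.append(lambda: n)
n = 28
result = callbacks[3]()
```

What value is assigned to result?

Step 1: Lambdas capture the variable n by reference, not by value.
Step 2: After the loop, n is reassigned to 28.
Step 3: callbacks[3]() looks up the current n = 28. result = 28

The answer is 28.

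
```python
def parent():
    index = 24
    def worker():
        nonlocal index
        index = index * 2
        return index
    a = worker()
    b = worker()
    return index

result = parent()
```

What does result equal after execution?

Step 1: index starts at 24.
Step 2: First worker(): index = 24 * 2 = 48.
Step 3: Second worker(): index = 48 * 2 = 96.
Step 4: result = 96

The answer is 96.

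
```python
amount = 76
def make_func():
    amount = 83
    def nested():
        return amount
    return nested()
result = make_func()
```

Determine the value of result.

Step 1: amount = 76 globally, but make_func() defines amount = 83 locally.
Step 2: nested() looks up amount. Not in local scope, so checks enclosing scope (make_func) and finds amount = 83.
Step 3: result = 83

The answer is 83.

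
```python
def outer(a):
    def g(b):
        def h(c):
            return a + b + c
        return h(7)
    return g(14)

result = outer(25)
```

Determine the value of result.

Step 1: a = 25, b = 14, c = 7 across three nested scopes.
Step 2: h() accesses all three via LEGB rule.
Step 3: result = 25 + 14 + 7 = 46

The answer is 46.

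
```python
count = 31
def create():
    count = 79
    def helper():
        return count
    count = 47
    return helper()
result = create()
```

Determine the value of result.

Step 1: create() sets count = 79, then later count = 47.
Step 2: helper() is called after count is reassigned to 47. Closures capture variables by reference, not by value.
Step 3: result = 47

The answer is 47.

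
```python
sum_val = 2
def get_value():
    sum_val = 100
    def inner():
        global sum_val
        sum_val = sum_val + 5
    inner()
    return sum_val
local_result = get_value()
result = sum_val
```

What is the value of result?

Step 1: Global sum_val = 2. get_value() creates local sum_val = 100.
Step 2: inner() declares global sum_val and adds 5: global sum_val = 2 + 5 = 7.
Step 3: get_value() returns its local sum_val = 100 (unaffected by inner).
Step 4: result = global sum_val = 7

The answer is 7.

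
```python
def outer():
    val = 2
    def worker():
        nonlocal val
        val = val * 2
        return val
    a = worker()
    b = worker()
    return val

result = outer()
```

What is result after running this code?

Step 1: val starts at 2.
Step 2: First worker(): val = 2 * 2 = 4.
Step 3: Second worker(): val = 4 * 2 = 8.
Step 4: result = 8

The answer is 8.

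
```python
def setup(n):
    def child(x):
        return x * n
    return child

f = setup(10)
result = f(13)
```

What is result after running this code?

Step 1: setup(10) creates a closure capturing n = 10.
Step 2: f(13) computes 13 * 10 = 130.
Step 3: result = 130

The answer is 130.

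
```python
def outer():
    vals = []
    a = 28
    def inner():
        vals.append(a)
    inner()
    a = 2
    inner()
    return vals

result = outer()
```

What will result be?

Step 1: a = 28. inner() appends current a to vals.
Step 2: First inner(): appends 28. Then a = 2.
Step 3: Second inner(): appends 2 (closure sees updated a). result = [28, 2]

The answer is [28, 2].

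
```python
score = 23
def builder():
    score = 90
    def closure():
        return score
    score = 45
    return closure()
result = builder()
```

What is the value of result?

Step 1: builder() sets score = 90, then later score = 45.
Step 2: closure() is called after score is reassigned to 45. Closures capture variables by reference, not by value.
Step 3: result = 45

The answer is 45.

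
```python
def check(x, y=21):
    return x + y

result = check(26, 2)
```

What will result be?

Step 1: check(26, 2) overrides default y with 2.
Step 2: Returns 26 + 2 = 28.
Step 3: result = 28

The answer is 28.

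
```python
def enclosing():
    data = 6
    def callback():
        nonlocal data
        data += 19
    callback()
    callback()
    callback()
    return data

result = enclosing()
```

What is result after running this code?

Step 1: data starts at 6.
Step 2: callback() is called 3 times, each adding 19.
Step 3: data = 6 + 19 * 3 = 63

The answer is 63.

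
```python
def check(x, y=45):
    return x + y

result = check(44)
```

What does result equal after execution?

Step 1: check(44) uses default y = 45.
Step 2: Returns 44 + 45 = 89.
Step 3: result = 89

The answer is 89.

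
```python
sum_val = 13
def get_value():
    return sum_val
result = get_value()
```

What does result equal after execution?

Step 1: sum_val = 13 is defined in the global scope.
Step 2: get_value() looks up sum_val. No local sum_val exists, so Python checks the global scope via LEGB rule and finds sum_val = 13.
Step 3: result = 13

The answer is 13.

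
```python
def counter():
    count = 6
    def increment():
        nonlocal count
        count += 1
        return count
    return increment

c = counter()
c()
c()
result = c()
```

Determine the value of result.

Step 1: counter() creates closure with count = 6.
Step 2: Each c() call increments count via nonlocal. After 3 calls: 6 + 3 = 9.
Step 3: result = 9

The answer is 9.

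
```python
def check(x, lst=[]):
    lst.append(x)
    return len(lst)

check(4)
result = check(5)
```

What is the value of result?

Step 1: Mutable default list persists between calls.
Step 2: First call: lst = [4], len = 1. Second call: lst = [4, 5], len = 2.
Step 3: result = 2

The answer is 2.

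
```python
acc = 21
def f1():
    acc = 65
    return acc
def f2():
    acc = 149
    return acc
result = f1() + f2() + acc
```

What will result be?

Step 1: Each function shadows global acc with its own local.
Step 2: f1() returns 65, f2() returns 149.
Step 3: Global acc = 21 is unchanged. result = 65 + 149 + 21 = 235

The answer is 235.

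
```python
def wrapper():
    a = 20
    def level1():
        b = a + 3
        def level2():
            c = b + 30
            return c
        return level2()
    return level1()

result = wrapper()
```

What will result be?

Step 1: a = 20. b = a + 3 = 23.
Step 2: c = b + 30 = 23 + 30 = 53.
Step 3: result = 53

The answer is 53.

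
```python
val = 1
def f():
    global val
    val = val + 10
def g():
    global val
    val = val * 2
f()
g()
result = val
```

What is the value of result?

Step 1: val = 1.
Step 2: f() adds 10: val = 1 + 10 = 11.
Step 3: g() doubles: val = 11 * 2 = 22.
Step 4: result = 22

The answer is 22.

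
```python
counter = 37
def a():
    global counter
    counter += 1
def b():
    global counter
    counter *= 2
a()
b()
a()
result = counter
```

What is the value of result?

Step 1: counter = 37.
Step 2: a(): counter = 37 + 1 = 38.
Step 3: b(): counter = 38 * 2 = 76.
Step 4: a(): counter = 76 + 1 = 77

The answer is 77.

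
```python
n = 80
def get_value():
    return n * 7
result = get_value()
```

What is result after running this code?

Step 1: n = 80 is defined globally.
Step 2: get_value() looks up n from global scope = 80, then computes 80 * 7 = 560.
Step 3: result = 560

The answer is 560.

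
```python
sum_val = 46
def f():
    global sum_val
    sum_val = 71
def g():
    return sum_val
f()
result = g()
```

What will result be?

Step 1: sum_val = 46.
Step 2: f() sets global sum_val = 71.
Step 3: g() reads global sum_val = 71. result = 71

The answer is 71.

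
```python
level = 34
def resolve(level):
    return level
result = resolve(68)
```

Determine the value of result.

Step 1: Global level = 34.
Step 2: resolve(68) takes parameter level = 68, which shadows the global.
Step 3: result = 68

The answer is 68.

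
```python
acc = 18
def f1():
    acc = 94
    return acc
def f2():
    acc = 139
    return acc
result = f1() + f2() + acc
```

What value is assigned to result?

Step 1: Each function shadows global acc with its own local.
Step 2: f1() returns 94, f2() returns 139.
Step 3: Global acc = 18 is unchanged. result = 94 + 139 + 18 = 251

The answer is 251.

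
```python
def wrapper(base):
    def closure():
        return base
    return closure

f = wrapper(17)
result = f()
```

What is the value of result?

Step 1: wrapper(17) creates closure capturing base = 17.
Step 2: f() returns the captured base = 17.
Step 3: result = 17

The answer is 17.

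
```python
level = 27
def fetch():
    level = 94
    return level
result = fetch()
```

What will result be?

Step 1: Global level = 27.
Step 2: fetch() creates local level = 94, shadowing the global.
Step 3: Returns local level = 94. result = 94

The answer is 94.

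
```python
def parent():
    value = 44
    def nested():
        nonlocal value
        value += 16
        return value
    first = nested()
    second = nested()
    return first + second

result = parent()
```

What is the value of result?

Step 1: value starts at 44.
Step 2: First call: value = 44 + 16 = 60, returns 60.
Step 3: Second call: value = 60 + 16 = 76, returns 76.
Step 4: result = 60 + 76 = 136

The answer is 136.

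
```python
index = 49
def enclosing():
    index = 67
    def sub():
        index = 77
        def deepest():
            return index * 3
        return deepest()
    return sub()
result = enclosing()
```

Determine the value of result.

Step 1: deepest() looks up index through LEGB: not local, finds index = 77 in enclosing sub().
Step 2: Returns 77 * 3 = 231.
Step 3: result = 231

The answer is 231.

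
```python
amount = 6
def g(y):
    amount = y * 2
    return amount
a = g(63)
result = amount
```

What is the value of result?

Step 1: Global amount = 6.
Step 2: g(63) creates local amount = 63 * 2 = 126.
Step 3: Global amount unchanged because no global keyword. result = 6

The answer is 6.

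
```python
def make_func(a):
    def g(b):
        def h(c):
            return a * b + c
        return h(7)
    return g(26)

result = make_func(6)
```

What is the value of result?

Step 1: a = 6, b = 26, c = 7.
Step 2: h() computes a * b + c = 6 * 26 + 7 = 163.
Step 3: result = 163

The answer is 163.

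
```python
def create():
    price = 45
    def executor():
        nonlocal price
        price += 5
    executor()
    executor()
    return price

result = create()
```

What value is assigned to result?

Step 1: price starts at 45.
Step 2: executor() is called 2 times, each adding 5.
Step 3: price = 45 + 5 * 2 = 55

The answer is 55.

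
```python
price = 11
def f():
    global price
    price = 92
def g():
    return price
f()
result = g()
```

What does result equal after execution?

Step 1: price = 11.
Step 2: f() sets global price = 92.
Step 3: g() reads global price = 92. result = 92

The answer is 92.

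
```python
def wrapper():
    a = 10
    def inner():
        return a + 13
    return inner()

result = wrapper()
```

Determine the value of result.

Step 1: wrapper() defines a = 10.
Step 2: inner() reads a = 10 from enclosing scope, returns 10 + 13 = 23.
Step 3: result = 23

The answer is 23.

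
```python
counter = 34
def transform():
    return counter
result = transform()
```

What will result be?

Step 1: counter = 34 is defined in the global scope.
Step 2: transform() looks up counter. No local counter exists, so Python checks the global scope via LEGB rule and finds counter = 34.
Step 3: result = 34

The answer is 34.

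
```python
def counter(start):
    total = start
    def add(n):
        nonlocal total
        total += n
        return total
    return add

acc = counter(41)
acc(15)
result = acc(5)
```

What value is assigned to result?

Step 1: counter(41) creates closure with total = 41.
Step 2: First acc(15): total = 41 + 15 = 56.
Step 3: Second acc(5): total = 56 + 5 = 61. result = 61

The answer is 61.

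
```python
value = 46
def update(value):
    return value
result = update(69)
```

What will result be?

Step 1: Global value = 46.
Step 2: update(69) takes parameter value = 69, which shadows the global.
Step 3: result = 69

The answer is 69.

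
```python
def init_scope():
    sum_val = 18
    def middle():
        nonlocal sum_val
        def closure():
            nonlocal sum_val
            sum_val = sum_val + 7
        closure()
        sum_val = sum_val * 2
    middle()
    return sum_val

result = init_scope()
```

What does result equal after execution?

Step 1: sum_val = 18.
Step 2: closure() adds 7: sum_val = 18 + 7 = 25.
Step 3: middle() doubles: sum_val = 25 * 2 = 50.
Step 4: result = 50

The answer is 50.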